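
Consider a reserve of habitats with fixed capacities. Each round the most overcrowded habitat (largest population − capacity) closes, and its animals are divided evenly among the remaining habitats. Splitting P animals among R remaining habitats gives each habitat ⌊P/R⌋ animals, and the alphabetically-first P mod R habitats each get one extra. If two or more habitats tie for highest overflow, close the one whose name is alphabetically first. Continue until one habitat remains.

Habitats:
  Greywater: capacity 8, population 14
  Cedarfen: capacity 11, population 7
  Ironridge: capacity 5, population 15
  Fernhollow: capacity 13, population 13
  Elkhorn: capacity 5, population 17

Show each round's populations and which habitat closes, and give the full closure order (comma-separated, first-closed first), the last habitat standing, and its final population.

Closure order: Elkhorn, Ironridge, Greywater, Fernhollow
Last habitat: Cedarfen with 66 animals

Round 1: Cedarfen=7 Elkhorn=17 Fernhollow=13 Greywater=14 Ironridge=15 → close Elkhorn (overflow 12)
  17÷4 = 4 each, +1 to first 1
Round 2: Cedarfen=12 Fernhollow=17 Greywater=18 Ironridge=19 → close Ironridge (overflow 14)
  19÷3 = 6 each, +1 to first 1
Round 3: Cedarfen=19 Fernhollow=23 Greywater=24 → close Greywater (overflow 16)
  24÷2 = 12 each, +1 to first 0
Round 4: Cedarfen=31 Fernhollow=35 → close Fernhollow (overflow 22)
  35÷1 = 35 each, +1 to first 0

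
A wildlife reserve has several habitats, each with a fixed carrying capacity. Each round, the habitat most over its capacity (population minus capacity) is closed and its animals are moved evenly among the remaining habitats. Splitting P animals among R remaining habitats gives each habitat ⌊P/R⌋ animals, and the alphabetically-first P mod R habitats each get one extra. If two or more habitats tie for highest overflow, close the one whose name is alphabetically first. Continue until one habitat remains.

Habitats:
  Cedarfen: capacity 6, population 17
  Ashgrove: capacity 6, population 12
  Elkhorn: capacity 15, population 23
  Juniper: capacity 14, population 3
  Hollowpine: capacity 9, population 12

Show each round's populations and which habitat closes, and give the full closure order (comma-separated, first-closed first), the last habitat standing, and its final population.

Round 1: Ashgrove=12 Cedarfen=17 Elkhorn=23 Hollowpine=12 Juniper=3 → close Cedarfen (overflow 11)
  17÷4 = 4 each, +1 to first 1
Round 2: Ashgrove=17 Elkhorn=27 Hollowpine=16 Juniper=7 → close Elkhorn (overflow 12)
  27÷3 = 9 each, +1 to first 0
Round 3: Ashgrove=26 Hollowpine=25 Juniper=16 → close Ashgrove (overflow 20)
  26÷2 = 13 each, +1 to first 0
Round 4: Hollowpine=38 Juniper=29 → close Hollowpine (overflow 29)
  38÷1 = 38 each, +1 to first 0

Closure order: Cedarfen, Elkhorn, Ashgrove, Hollowpine
Last habitat: Juniper with 67 animals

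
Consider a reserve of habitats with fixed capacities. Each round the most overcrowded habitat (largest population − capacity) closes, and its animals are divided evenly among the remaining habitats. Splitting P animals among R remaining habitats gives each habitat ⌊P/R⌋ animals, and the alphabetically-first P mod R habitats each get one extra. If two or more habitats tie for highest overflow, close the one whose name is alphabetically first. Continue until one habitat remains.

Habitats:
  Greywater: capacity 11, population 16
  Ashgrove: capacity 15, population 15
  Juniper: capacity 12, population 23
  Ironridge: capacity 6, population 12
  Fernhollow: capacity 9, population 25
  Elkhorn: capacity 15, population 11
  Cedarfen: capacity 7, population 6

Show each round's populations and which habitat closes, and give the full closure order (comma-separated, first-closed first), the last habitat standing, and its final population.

Closure order: Fernhollow, Juniper, Ironridge, Greywater, Ashgrove, Cedarfen
Last habitat: Elkhorn with 108 animals

Round 1: Ashgrove=15 Cedarfen=6 Elkhorn=11 Fernhollow=25 Greywater=16 Ironridge=12 Juniper=23 → close Fernhollow (overflow 16)
  25÷6 = 4 each, +1 to first 1
Round 2: Ashgrove=20 Cedarfen=10 Elkhorn=15 Greywater=20 Ironridge=16 Juniper=27 → close Juniper (overflow 15)
  27÷5 = 5 each, +1 to first 2
Round 3: Ashgrove=26 Cedarfen=16 Elkhorn=20 Greywater=25 Ironridge=21 → close Ironridge (overflow 15)
  21÷4 = 5 each, +1 to first 1
Round 4: Ashgrove=32 Cedarfen=21 Elkhorn=25 Greywater=30 → close Greywater (overflow 19)
  30÷3 = 10 each, +1 to first 0
Round 5: Ashgrove=42 Cedarfen=31 Elkhorn=35 → close Ashgrove (overflow 27)
  42÷2 = 21 each, +1 to first 0
Round 6: Cedarfen=52 Elkhorn=56 → close Cedarfen (overflow 45)
  52÷1 = 52 each, +1 to first 0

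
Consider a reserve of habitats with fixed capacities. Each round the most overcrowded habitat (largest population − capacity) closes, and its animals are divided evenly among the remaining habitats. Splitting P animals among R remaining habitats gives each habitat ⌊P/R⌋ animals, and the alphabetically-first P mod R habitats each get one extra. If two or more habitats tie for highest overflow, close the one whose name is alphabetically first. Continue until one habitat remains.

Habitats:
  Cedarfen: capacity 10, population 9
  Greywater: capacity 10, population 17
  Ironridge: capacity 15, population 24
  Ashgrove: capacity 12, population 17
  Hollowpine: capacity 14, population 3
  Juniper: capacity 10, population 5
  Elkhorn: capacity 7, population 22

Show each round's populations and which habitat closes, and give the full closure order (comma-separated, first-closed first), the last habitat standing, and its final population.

Round 1: Ashgrove=17 Cedarfen=9 Elkhorn=22 Greywater=17 Hollowpine=3 Ironridge=24 Juniper=5 → close Elkhorn (overflow 15)
  22÷6 = 3 each, +1 to first 4
Round 2: Ashgrove=21 Cedarfen=13 Greywater=21 Hollowpine=7 Ironridge=27 Juniper=8 → close Ironridge (overflow 12)
  27÷5 = 5 each, +1 to first 2
Round 3: Ashgrove=27 Cedarfen=19 Greywater=26 Hollowpine=12 Juniper=13 → close Greywater (overflow 16)
  26÷4 = 6 each, +1 to first 2
Round 4: Ashgrove=34 Cedarfen=26 Hollowpine=18 Juniper=19 → close Ashgrove (overflow 22)
  34÷3 = 11 each, +1 to first 1
Round 5: Cedarfen=38 Hollowpine=29 Juniper=30 → close Cedarfen (overflow 28)
  38÷2 = 19 each, +1 to first 0
Round 6: Hollowpine=48 Juniper=49 → close Juniper (overflow 39)
  49÷1 = 49 each, +1 to first 0

Closure order: Elkhorn, Ironridge, Greywater, Ashgrove, Cedarfen, Juniper
Last habitat: Hollowpine with 97 animals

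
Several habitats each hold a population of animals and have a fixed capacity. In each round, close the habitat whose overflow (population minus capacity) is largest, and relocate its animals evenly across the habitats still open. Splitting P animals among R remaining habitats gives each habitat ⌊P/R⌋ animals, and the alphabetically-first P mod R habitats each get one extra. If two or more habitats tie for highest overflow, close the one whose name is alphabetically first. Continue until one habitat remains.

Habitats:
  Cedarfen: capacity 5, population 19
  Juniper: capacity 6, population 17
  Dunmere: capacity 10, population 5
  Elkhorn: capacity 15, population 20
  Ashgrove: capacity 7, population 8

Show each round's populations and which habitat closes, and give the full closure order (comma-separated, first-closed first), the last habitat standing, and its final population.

Round 1: Ashgrove=8 Cedarfen=19 Dunmere=5 Elkhorn=20 Juniper=17 → close Cedarfen (overflow 14)
  19÷4 = 4 each, +1 to first 3
Round 2: Ashgrove=13 Dunmere=10 Elkhorn=25 Juniper=21 → close Juniper (overflow 15)
  21÷3 = 7 each, +1 to first 0
Round 3: Ashgrove=20 Dunmere=17 Elkhorn=32 → close Elkhorn (overflow 17)
  32÷2 = 16 each, +1 to first 0
Round 4: Ashgrove=36 Dunmere=33 → close Ashgrove (overflow 29)
  36÷1 = 36 each, +1 to first 0

Closure order: Cedarfen, Juniper, Elkhorn, Ashgrove
Last habitat: Dunmere with 69 animals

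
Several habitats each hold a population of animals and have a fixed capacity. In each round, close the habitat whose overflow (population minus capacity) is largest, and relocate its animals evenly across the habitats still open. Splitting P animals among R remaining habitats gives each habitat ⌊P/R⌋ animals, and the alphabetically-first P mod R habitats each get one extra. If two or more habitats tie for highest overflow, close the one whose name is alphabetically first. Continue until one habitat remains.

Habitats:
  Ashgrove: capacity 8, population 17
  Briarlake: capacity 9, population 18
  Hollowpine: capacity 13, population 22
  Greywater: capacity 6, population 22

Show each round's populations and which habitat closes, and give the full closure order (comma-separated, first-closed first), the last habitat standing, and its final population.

Round 1: Ashgrove=17 Briarlake=18 Greywater=22 Hollowpine=22 → close Greywater (overflow 16)
  22÷3 = 7 each, +1 to first 1
Round 2: Ashgrove=25 Briarlake=25 Hollowpine=29 → close Ashgrove (overflow 17)
  25÷2 = 12 each, +1 to first 1
Round 3: Briarlake=38 Hollowpine=41 → close Briarlake (overflow 29)
  38÷1 = 38 each, +1 to first 0

Closure order: Greywater, Ashgrove, Briarlake
Last habitat: Hollowpine with 79 animals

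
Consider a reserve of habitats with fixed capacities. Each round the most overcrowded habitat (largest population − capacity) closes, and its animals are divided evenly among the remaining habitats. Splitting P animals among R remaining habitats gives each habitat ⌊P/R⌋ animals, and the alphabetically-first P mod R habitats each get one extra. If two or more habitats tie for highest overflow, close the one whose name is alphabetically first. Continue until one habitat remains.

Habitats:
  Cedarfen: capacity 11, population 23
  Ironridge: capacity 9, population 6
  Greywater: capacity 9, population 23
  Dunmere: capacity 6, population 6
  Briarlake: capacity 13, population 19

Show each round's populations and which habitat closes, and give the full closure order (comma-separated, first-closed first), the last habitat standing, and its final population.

Closure order: Greywater, Cedarfen, Briarlake, Dunmere
Last habitat: Ironridge with 77 animals

Round 1: Briarlake=19 Cedarfen=23 Dunmere=6 Greywater=23 Ironridge=6 → close Greywater (overflow 14)
  23÷4 = 5 each, +1 to first 3
Round 2: Briarlake=25 Cedarfen=29 Dunmere=12 Ironridge=11 → close Cedarfen (overflow 18)
  29÷3 = 9 each, +1 to first 2
Round 3: Briarlake=35 Dunmere=22 Ironridge=20 → close Briarlake (overflow 22)
  35÷2 = 17 each, +1 to first 1
Round 4: Dunmere=40 Ironridge=37 → close Dunmere (overflow 34)
  40÷1 = 40 each, +1 to first 0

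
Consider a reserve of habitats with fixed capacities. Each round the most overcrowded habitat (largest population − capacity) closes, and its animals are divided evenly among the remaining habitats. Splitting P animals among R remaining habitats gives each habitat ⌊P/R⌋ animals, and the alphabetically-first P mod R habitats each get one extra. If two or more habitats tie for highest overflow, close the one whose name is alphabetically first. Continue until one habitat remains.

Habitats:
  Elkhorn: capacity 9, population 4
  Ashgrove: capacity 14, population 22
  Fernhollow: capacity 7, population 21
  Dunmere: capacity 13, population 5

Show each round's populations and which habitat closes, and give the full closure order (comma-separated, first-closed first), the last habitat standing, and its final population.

Round 1: Ashgrove=22 Dunmere=5 Elkhorn=4 Fernhollow=21 → close Fernhollow (overflow 14)
  21÷3 = 7 each, +1 to first 0
Round 2: Ashgrove=29 Dunmere=12 Elkhorn=11 → close Ashgrove (overflow 15)
  29÷2 = 14 each, +1 to first 1
Round 3: Dunmere=27 Elkhorn=25 → close Elkhorn (overflow 16)
  25÷1 = 25 each, +1 to first 0

Closure order: Fernhollow, Ashgrove, Elkhorn
Last habitat: Dunmere with 52 animals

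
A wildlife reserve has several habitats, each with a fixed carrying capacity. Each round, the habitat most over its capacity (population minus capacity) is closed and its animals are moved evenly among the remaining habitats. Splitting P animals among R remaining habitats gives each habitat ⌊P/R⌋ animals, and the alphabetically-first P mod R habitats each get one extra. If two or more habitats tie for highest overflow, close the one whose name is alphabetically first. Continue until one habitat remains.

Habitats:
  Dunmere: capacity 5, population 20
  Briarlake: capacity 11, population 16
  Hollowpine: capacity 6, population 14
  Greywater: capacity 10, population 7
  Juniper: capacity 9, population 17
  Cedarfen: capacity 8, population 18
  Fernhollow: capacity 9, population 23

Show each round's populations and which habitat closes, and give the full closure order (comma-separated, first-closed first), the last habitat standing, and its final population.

Closure order: Dunmere, Fernhollow, Cedarfen, Hollowpine, Briarlake, Juniper
Last habitat: Greywater with 115 animals

Round 1: Briarlake=16 Cedarfen=18 Dunmere=20 Fernhollow=23 Greywater=7 Hollowpine=14 Juniper=17 → close Dunmere (overflow 15)
  20÷6 = 3 each, +1 to first 2
Round 2: Briarlake=20 Cedarfen=22 Fernhollow=26 Greywater=10 Hollowpine=17 Juniper=20 → close Fernhollow (overflow 17)
  26÷5 = 5 each, +1 to first 1
Round 3: Briarlake=26 Cedarfen=27 Greywater=15 Hollowpine=22 Juniper=25 → close Cedarfen (overflow 19)
  27÷4 = 6 each, +1 to first 3
Round 4: Briarlake=33 Greywater=22 Hollowpine=29 Juniper=31 → close Hollowpine (overflow 23)
  29÷3 = 9 each, +1 to first 2
Round 5: Briarlake=43 Greywater=32 Juniper=40 → close Briarlake (overflow 32)
  43÷2 = 21 each, +1 to first 1
Round 6: Greywater=54 Juniper=61 → close Juniper (overflow 52)
  61÷1 = 61 each, +1 to first 0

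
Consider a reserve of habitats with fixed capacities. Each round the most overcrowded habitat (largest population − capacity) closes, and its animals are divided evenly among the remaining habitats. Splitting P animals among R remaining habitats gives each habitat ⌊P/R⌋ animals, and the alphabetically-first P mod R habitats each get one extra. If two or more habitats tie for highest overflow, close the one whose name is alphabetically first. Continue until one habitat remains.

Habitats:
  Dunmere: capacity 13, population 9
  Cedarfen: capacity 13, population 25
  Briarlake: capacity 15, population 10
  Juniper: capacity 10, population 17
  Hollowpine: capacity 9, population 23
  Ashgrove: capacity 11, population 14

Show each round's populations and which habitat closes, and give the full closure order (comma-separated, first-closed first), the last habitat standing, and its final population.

Round 1: Ashgrove=14 Briarlake=10 Cedarfen=25 Dunmere=9 Hollowpine=23 Juniper=17 → close Hollowpine (overflow 14)
  23÷5 = 4 each, +1 to first 3
Round 2: Ashgrove=19 Briarlake=15 Cedarfen=30 Dunmere=13 Juniper=21 → close Cedarfen (overflow 17)
  30÷4 = 7 each, +1 to first 2
Round 3: Ashgrove=27 Briarlake=23 Dunmere=20 Juniper=28 → close Juniper (overflow 18)
  28÷3 = 9 each, +1 to first 1
Round 4: Ashgrove=37 Briarlake=32 Dunmere=29 → close Ashgrove (overflow 26)
  37÷2 = 18 each, +1 to first 1
Round 5: Briarlake=51 Dunmere=47 → close Briarlake (overflow 36)
  51÷1 = 51 each, +1 to first 0

Closure order: Hollowpine, Cedarfen, Juniper, Ashgrove, Briarlake
Last habitat: Dunmere with 98 animals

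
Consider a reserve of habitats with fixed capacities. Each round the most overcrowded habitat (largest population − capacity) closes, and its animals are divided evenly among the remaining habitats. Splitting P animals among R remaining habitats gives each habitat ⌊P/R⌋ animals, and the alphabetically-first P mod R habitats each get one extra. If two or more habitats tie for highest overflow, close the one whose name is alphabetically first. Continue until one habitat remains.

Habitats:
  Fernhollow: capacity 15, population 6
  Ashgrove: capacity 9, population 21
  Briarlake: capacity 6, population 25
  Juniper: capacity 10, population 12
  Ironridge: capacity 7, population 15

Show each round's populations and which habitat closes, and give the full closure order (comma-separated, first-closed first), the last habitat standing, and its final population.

Round 1: Ashgrove=21 Briarlake=25 Fernhollow=6 Ironridge=15 Juniper=12 → close Briarlake (overflow 19)
  25÷4 = 6 each, +1 to first 1
Round 2: Ashgrove=28 Fernhollow=12 Ironridge=21 Juniper=18 → close Ashgrove (overflow 19)
  28÷3 = 9 each, +1 to first 1
Round 3: Fernhollow=22 Ironridge=30 Juniper=27 → close Ironridge (overflow 23)
  30÷2 = 15 each, +1 to first 0
Round 4: Fernhollow=37 Juniper=42 → close Juniper (overflow 32)
  42÷1 = 42 each, +1 to first 0

Closure order: Briarlake, Ashgrove, Ironridge, Juniper
Last habitat: Fernhollow with 79 animals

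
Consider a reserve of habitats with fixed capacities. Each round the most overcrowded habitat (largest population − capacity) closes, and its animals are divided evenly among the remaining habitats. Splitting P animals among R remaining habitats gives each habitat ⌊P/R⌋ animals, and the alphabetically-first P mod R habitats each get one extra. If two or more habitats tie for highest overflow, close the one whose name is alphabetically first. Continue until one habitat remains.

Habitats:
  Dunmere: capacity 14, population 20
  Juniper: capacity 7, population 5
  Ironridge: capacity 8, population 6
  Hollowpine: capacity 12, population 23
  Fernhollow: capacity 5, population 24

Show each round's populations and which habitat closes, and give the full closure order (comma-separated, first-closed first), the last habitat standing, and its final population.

Round 1: Dunmere=20 Fernhollow=24 Hollowpine=23 Ironridge=6 Juniper=5 → close Fernhollow (overflow 19)
  24÷4 = 6 each, +1 to first 0
Round 2: Dunmere=26 Hollowpine=29 Ironridge=12 Juniper=11 → close Hollowpine (overflow 17)
  29÷3 = 9 each, +1 to first 2
Round 3: Dunmere=36 Ironridge=22 Juniper=20 → close Dunmere (overflow 22)
  36÷2 = 18 each, +1 to first 0
Round 4: Ironridge=40 Juniper=38 → close Ironridge (overflow 32)
  40÷1 = 40 each, +1 to first 0

Closure order: Fernhollow, Hollowpine, Dunmere, Ironridge
Last habitat: Juniper with 78 animals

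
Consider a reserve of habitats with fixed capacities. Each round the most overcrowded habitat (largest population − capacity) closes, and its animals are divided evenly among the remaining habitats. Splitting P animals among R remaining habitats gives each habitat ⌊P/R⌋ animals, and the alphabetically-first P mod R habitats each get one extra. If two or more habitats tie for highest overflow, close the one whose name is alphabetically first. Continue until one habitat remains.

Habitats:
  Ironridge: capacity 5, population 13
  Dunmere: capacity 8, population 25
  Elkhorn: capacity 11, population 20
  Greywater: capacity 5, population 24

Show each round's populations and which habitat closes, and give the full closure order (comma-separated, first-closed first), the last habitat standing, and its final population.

Round 1: Dunmere=25 Elkhorn=20 Greywater=24 Ironridge=13 → close Greywater (overflow 19)
  24÷3 = 8 each, +1 to first 0
Round 2: Dunmere=33 Elkhorn=28 Ironridge=21 → close Dunmere (overflow 25)
  33÷2 = 16 each, +1 to first 1
Round 3: Elkhorn=45 Ironridge=37 → close Elkhorn (overflow 34)
  45÷1 = 45 each, +1 to first 0

Closure order: Greywater, Dunmere, Elkhorn
Last habitat: Ironridge with 82 animals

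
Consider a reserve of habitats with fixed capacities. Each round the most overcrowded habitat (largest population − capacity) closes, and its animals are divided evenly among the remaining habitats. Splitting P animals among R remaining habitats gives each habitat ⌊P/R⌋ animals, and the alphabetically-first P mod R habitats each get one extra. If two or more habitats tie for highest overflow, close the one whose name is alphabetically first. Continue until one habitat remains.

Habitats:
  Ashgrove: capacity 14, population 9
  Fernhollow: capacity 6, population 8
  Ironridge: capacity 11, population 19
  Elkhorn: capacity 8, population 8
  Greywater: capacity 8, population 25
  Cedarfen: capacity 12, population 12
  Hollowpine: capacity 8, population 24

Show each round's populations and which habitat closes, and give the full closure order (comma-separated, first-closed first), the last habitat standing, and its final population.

Round 1: Ashgrove=9 Cedarfen=12 Elkhorn=8 Fernhollow=8 Greywater=25 Hollowpine=24 Ironridge=19 → close Greywater (overflow 17)
  25÷6 = 4 each, +1 to first 1
Round 2: Ashgrove=14 Cedarfen=16 Elkhorn=12 Fernhollow=12 Hollowpine=28 Ironridge=23 → close Hollowpine (overflow 20)
  28÷5 = 5 each, +1 to first 3
Round 3: Ashgrove=20 Cedarfen=22 Elkhorn=18 Fernhollow=17 Ironridge=28 → close Ironridge (overflow 17)
  28÷4 = 7 each, +1 to first 0
Round 4: Ashgrove=27 Cedarfen=29 Elkhorn=25 Fernhollow=24 → close Fernhollow (overflow 18)
  24÷3 = 8 each, +1 to first 0
Round 5: Ashgrove=35 Cedarfen=37 Elkhorn=33 → close Cedarfen (overflow 25)
  37÷2 = 18 each, +1 to first 1
Round 6: Ashgrove=54 Elkhorn=51 → close Elkhorn (overflow 43)
  51÷1 = 51 each, +1 to first 0

Closure order: Greywater, Hollowpine, Ironridge, Fernhollow, Cedarfen, Elkhorn
Last habitat: Ashgrove with 105 animals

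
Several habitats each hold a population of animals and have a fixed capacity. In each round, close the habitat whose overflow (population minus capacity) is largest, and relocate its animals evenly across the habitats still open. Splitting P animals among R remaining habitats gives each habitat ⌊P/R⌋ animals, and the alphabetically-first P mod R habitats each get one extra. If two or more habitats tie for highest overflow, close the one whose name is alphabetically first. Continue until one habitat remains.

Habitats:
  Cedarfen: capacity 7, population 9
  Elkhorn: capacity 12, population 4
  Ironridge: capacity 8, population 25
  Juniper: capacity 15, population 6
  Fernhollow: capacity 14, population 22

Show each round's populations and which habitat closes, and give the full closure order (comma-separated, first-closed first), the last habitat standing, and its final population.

Closure order: Ironridge, Fernhollow, Cedarfen, Elkhorn
Last habitat: Juniper with 66 animals

Round 1: Cedarfen=9 Elkhorn=4 Fernhollow=22 Ironridge=25 Juniper=6 → close Ironridge (overflow 17)
  25÷4 = 6 each, +1 to first 1
Round 2: Cedarfen=16 Elkhorn=10 Fernhollow=28 Juniper=12 → close Fernhollow (overflow 14)
  28÷3 = 9 each, +1 to first 1
Round 3: Cedarfen=26 Elkhorn=19 Juniper=21 → close Cedarfen (overflow 19)
  26÷2 = 13 each, +1 to first 0
Round 4: Elkhorn=32 Juniper=34 → close Elkhorn (overflow 20)
  32÷1 = 32 each, +1 to first 0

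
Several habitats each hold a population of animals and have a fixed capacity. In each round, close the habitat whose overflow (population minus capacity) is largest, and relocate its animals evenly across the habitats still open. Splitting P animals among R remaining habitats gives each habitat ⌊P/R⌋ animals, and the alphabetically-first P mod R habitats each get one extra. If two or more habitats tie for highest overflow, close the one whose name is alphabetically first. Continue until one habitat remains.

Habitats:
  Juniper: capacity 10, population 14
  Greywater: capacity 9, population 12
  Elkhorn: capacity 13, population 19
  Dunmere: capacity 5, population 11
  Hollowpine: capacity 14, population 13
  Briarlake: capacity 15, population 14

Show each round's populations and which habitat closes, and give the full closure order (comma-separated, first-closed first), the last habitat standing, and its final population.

Closure order: Dunmere, Elkhorn, Juniper, Greywater, Briarlake
Last habitat: Hollowpine with 83 animals

Round 1: Briarlake=14 Dunmere=11 Elkhorn=19 Greywater=12 Hollowpine=13 Juniper=14 → close Dunmere (overflow 6)
  11÷5 = 2 each, +1 to first 1
Round 2: Briarlake=17 Elkhorn=21 Greywater=14 Hollowpine=15 Juniper=16 → close Elkhorn (overflow 8)
  21÷4 = 5 each, +1 to first 1
Round 3: Briarlake=23 Greywater=19 Hollowpine=20 Juniper=21 → close Juniper (overflow 11)
  21÷3 = 7 each, +1 to first 0
Round 4: Briarlake=30 Greywater=26 Hollowpine=27 → close Greywater (overflow 17)
  26÷2 = 13 each, +1 to first 0
Round 5: Briarlake=43 Hollowpine=40 → close Briarlake (overflow 28)
  43÷1 = 43 each, +1 to first 0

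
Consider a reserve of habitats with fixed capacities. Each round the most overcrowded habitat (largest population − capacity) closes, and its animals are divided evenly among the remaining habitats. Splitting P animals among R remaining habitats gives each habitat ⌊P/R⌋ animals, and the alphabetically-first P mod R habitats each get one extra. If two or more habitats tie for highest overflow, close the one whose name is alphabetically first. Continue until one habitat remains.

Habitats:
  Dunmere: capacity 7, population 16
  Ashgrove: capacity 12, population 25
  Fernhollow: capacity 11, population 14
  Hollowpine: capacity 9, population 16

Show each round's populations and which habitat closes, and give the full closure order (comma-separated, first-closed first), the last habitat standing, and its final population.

Round 1: Ashgrove=25 Dunmere=16 Fernhollow=14 Hollowpine=16 → close Ashgrove (overflow 13)
  25÷3 = 8 each, +1 to first 1
Round 2: Dunmere=25 Fernhollow=22 Hollowpine=24 → close Dunmere (overflow 18)
  25÷2 = 12 each, +1 to first 1
Round 3: Fernhollow=35 Hollowpine=36 → close Hollowpine (overflow 27)
  36÷1 = 36 each, +1 to first 0

Closure order: Ashgrove, Dunmere, Hollowpine
Last habitat: Fernhollow with 71 animals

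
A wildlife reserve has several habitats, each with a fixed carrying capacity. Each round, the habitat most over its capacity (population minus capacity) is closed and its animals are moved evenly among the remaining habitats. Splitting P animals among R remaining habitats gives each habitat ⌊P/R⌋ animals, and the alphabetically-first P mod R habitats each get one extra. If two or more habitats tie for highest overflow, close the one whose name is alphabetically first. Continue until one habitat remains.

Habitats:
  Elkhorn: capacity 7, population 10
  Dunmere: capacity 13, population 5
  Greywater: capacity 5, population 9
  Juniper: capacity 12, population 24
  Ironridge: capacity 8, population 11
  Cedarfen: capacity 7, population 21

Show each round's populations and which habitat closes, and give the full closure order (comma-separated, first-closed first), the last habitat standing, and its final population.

Round 1: Cedarfen=21 Dunmere=5 Elkhorn=10 Greywater=9 Ironridge=11 Juniper=24 → close Cedarfen (overflow 14)
  21÷5 = 4 each, +1 to first 1
Round 2: Dunmere=10 Elkhorn=14 Greywater=13 Ironridge=15 Juniper=28 → close Juniper (overflow 16)
  28÷4 = 7 each, +1 to first 0
Round 3: Dunmere=17 Elkhorn=21 Greywater=20 Ironridge=22 → close Greywater (overflow 15)
  20÷3 = 6 each, +1 to first 2
Round 4: Dunmere=24 Elkhorn=28 Ironridge=28 → close Elkhorn (overflow 21)
  28÷2 = 14 each, +1 to first 0
Round 5: Dunmere=38 Ironridge=42 → close Ironridge (overflow 34)
  42÷1 = 42 each, +1 to first 0

Closure order: Cedarfen, Juniper, Greywater, Elkhorn, Ironridge
Last habitat: Dunmere with 80 animals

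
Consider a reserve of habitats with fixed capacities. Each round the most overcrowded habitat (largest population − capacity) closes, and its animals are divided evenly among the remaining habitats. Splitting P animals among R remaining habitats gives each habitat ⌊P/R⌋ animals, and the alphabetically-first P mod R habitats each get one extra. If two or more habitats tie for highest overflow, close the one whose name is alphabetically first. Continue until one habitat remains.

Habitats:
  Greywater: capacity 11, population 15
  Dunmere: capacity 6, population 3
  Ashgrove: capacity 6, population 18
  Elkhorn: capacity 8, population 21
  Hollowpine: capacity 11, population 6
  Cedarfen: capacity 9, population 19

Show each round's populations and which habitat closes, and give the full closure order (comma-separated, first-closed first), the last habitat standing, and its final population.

Round 1: Ashgrove=18 Cedarfen=19 Dunmere=3 Elkhorn=21 Greywater=15 Hollowpine=6 → close Elkhorn (overflow 13)
  21÷5 = 4 each, +1 to first 1
Round 2: Ashgrove=23 Cedarfen=23 Dunmere=7 Greywater=19 Hollowpine=10 → close Ashgrove (overflow 17)
  23÷4 = 5 each, +1 to first 3
Round 3: Cedarfen=29 Dunmere=13 Greywater=25 Hollowpine=15 → close Cedarfen (overflow 20)
  29÷3 = 9 each, +1 to first 2
Round 4: Dunmere=23 Greywater=35 Hollowpine=24 → close Greywater (overflow 24)
  35÷2 = 17 each, +1 to first 1
Round 5: Dunmere=41 Hollowpine=41 → close Dunmere (overflow 35)
  41÷1 = 41 each, +1 to first 0

Closure order: Elkhorn, Ashgrove, Cedarfen, Greywater, Dunmere
Last habitat: Hollowpine with 82 animals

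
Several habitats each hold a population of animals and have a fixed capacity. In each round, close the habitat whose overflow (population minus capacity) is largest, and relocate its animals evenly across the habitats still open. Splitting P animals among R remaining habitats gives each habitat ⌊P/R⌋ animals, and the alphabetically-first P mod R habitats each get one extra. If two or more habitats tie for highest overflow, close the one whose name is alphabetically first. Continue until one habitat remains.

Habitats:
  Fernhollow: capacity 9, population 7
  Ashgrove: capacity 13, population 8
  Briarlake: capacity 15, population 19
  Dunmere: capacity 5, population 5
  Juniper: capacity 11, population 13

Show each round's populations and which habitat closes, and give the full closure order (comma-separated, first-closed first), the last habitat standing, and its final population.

Closure order: Briarlake, Juniper, Dunmere, Fernhollow
Last habitat: Ashgrove with 52 animals

Round 1: Ashgrove=8 Briarlake=19 Dunmere=5 Fernhollow=7 Juniper=13 → close Briarlake (overflow 4)
  19÷4 = 4 each, +1 to first 3
Round 2: Ashgrove=13 Dunmere=10 Fernhollow=12 Juniper=17 → close Juniper (overflow 6)
  17÷3 = 5 each, +1 to first 2
Round 3: Ashgrove=19 Dunmere=16 Fernhollow=17 → close Dunmere (overflow 11)
  16÷2 = 8 each, +1 to first 0
Round 4: Ashgrove=27 Fernhollow=25 → close Fernhollow (overflow 16)
  25÷1 = 25 each, +1 to first 0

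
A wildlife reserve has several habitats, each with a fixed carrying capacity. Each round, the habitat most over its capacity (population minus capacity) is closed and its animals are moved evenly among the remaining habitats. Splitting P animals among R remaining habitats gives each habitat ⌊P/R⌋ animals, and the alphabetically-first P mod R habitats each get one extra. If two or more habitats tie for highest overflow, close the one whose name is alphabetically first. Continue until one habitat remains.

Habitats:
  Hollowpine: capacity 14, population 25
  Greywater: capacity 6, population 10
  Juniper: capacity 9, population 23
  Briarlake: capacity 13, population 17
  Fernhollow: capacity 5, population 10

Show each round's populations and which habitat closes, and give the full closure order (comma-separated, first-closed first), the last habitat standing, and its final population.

Round 1: Briarlake=17 Fernhollow=10 Greywater=10 Hollowpine=25 Juniper=23 → close Juniper (overflow 14)
  23÷4 = 5 each, +1 to first 3
Round 2: Briarlake=23 Fernhollow=16 Greywater=16 Hollowpine=30 → close Hollowpine (overflow 16)
  30÷3 = 10 each, +1 to first 0
Round 3: Briarlake=33 Fernhollow=26 Greywater=26 → close Fernhollow (overflow 21)
  26÷2 = 13 each, +1 to first 0
Round 4: Briarlake=46 Greywater=39 → close Briarlake (overflow 33)
  46÷1 = 46 each, +1 to first 0

Closure order: Juniper, Hollowpine, Fernhollow, Briarlake
Last habitat: Greywater with 85 animals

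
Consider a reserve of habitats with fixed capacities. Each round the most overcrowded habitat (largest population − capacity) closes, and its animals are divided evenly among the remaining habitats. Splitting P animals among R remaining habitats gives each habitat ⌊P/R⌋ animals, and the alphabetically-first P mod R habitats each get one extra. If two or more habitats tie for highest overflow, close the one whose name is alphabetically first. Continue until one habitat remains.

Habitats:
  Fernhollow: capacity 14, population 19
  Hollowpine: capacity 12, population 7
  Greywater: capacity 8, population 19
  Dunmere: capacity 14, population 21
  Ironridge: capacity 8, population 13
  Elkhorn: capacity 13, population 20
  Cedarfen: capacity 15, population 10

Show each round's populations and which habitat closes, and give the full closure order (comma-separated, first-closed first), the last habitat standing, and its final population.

Closure order: Greywater, Dunmere, Elkhorn, Fernhollow, Ironridge, Cedarfen
Last habitat: Hollowpine with 109 animals

Round 1: Cedarfen=10 Dunmere=21 Elkhorn=20 Fernhollow=19 Greywater=19 Hollowpine=7 Ironridge=13 → close Greywater (overflow 11)
  19÷6 = 3 each, +1 to first 1
Round 2: Cedarfen=14 Dunmere=24 Elkhorn=23 Fernhollow=22 Hollowpine=10 Ironridge=16 → close Dunmere (overflow 10)
  24÷5 = 4 each, +1 to first 4
Round 3: Cedarfen=19 Elkhorn=28 Fernhollow=27 Hollowpine=15 Ironridge=20 → close Elkhorn (overflow 15)
  28÷4 = 7 each, +1 to first 0
Round 4: Cedarfen=26 Fernhollow=34 Hollowpine=22 Ironridge=27 → close Fernhollow (overflow 20)
  34÷3 = 11 each, +1 to first 1
Round 5: Cedarfen=38 Hollowpine=33 Ironridge=38 → close Ironridge (overflow 30)
  38÷2 = 19 each, +1 to first 0
Round 6: Cedarfen=57 Hollowpine=52 → close Cedarfen (overflow 42)
  57÷1 = 57 each, +1 to first 0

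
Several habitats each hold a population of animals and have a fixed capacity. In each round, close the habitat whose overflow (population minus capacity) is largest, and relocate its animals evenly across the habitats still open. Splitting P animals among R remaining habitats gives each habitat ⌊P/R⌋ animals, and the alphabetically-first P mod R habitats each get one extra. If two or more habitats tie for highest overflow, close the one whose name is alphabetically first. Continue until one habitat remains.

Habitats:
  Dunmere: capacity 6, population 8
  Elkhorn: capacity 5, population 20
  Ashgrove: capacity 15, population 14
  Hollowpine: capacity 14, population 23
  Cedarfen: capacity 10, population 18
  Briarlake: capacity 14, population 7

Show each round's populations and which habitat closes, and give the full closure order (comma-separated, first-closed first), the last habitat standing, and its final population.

Closure order: Elkhorn, Hollowpine, Cedarfen, Dunmere, Ashgrove
Last habitat: Briarlake with 90 animals

Round 1: Ashgrove=14 Briarlake=7 Cedarfen=18 Dunmere=8 Elkhorn=20 Hollowpine=23 → close Elkhorn (overflow 15)
  20÷5 = 4 each, +1 to first 0
Round 2: Ashgrove=18 Briarlake=11 Cedarfen=22 Dunmere=12 Hollowpine=27 → close Hollowpine (overflow 13)
  27÷4 = 6 each, +1 to first 3
Round 3: Ashgrove=25 Briarlake=18 Cedarfen=29 Dunmere=18 → close Cedarfen (overflow 19)
  29÷3 = 9 each, +1 to first 2
Round 4: Ashgrove=35 Briarlake=28 Dunmere=27 → close Dunmere (overflow 21)
  27÷2 = 13 each, +1 to first 1
Round 5: Ashgrove=49 Briarlake=41 → close Ashgrove (overflow 34)
  49÷1 = 49 each, +1 to first 0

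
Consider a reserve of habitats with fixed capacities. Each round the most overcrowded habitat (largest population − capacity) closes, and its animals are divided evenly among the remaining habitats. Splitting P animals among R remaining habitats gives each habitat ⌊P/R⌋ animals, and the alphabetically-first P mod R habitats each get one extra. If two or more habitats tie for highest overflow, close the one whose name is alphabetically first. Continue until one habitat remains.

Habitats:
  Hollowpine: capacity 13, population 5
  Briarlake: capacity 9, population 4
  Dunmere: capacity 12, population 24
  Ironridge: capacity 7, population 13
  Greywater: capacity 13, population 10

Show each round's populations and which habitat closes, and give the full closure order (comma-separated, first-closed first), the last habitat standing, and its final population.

Round 1: Briarlake=4 Dunmere=24 Greywater=10 Hollowpine=5 Ironridge=13 → close Dunmere (overflow 12)
  24÷4 = 6 each, +1 to first 0
Round 2: Briarlake=10 Greywater=16 Hollowpine=11 Ironridge=19 → close Ironridge (overflow 12)
  19÷3 = 6 each, +1 to first 1
Round 3: Briarlake=17 Greywater=22 Hollowpine=17 → close Greywater (overflow 9)
  22÷2 = 11 each, +1 to first 0
Round 4: Briarlake=28 Hollowpine=28 → close Briarlake (overflow 19)
  28÷1 = 28 each, +1 to first 0

Closure order: Dunmere, Ironridge, Greywater, Briarlake
Last habitat: Hollowpine with 56 animals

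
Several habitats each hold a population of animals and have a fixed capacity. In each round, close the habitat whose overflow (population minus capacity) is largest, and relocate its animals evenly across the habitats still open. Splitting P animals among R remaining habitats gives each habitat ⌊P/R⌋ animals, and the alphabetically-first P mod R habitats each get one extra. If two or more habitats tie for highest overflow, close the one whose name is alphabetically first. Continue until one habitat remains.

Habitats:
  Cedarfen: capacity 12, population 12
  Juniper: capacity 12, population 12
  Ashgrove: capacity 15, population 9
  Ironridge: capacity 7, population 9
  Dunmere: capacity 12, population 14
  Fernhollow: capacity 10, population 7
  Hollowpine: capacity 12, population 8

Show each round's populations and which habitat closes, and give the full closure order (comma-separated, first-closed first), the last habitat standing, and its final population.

Closure order: Dunmere, Ironridge, Cedarfen, Juniper, Ashgrove, Fernhollow
Last habitat: Hollowpine with 71 animals

Round 1: Ashgrove=9 Cedarfen=12 Dunmere=14 Fernhollow=7 Hollowpine=8 Ironridge=9 Juniper=12 → close Dunmere (overflow 2)
  14÷6 = 2 each, +1 to first 2
Round 2: Ashgrove=12 Cedarfen=15 Fernhollow=9 Hollowpine=10 Ironridge=11 Juniper=14 → close Ironridge (overflow 4)
  11÷5 = 2 each, +1 to first 1
Round 3: Ashgrove=15 Cedarfen=17 Fernhollow=11 Hollowpine=12 Juniper=16 → close Cedarfen (overflow 5)
  17÷4 = 4 each, +1 to first 1
Round 4: Ashgrove=20 Fernhollow=15 Hollowpine=16 Juniper=20 → close Juniper (overflow 8)
  20÷3 = 6 each, +1 to first 2
Round 5: Ashgrove=27 Fernhollow=22 Hollowpine=22 → close Ashgrove (overflow 12)
  27÷2 = 13 each, +1 to first 1
Round 6: Fernhollow=36 Hollowpine=35 → close Fernhollow (overflow 26)
  36÷1 = 36 each, +1 to first 0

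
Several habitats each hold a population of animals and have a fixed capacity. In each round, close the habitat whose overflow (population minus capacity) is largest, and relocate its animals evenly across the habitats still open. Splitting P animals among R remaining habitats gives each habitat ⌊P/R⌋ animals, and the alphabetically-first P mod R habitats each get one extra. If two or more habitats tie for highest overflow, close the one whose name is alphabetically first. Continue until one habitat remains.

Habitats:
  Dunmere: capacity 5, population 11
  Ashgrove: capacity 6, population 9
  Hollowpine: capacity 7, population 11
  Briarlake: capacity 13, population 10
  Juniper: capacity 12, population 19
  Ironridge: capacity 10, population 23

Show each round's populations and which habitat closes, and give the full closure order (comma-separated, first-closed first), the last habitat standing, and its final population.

Round 1: Ashgrove=9 Briarlake=10 Dunmere=11 Hollowpine=11 Ironridge=23 Juniper=19 → close Ironridge (overflow 13)
  23÷5 = 4 each, +1 to first 3
Round 2: Ashgrove=14 Briarlake=15 Dunmere=16 Hollowpine=15 Juniper=23 → close Dunmere (overflow 11)
  16÷4 = 4 each, +1 to first 0
Round 3: Ashgrove=18 Briarlake=19 Hollowpine=19 Juniper=27 → close Juniper (overflow 15)
  27÷3 = 9 each, +1 to first 0
Round 4: Ashgrove=27 Briarlake=28 Hollowpine=28 → close Ashgrove (overflow 21)
  27÷2 = 13 each, +1 to first 1
Round 5: Briarlake=42 Hollowpine=41 → close Hollowpine (overflow 34)
  41÷1 = 41 each, +1 to first 0

Closure order: Ironridge, Dunmere, Juniper, Ashgrove, Hollowpine
Last habitat: Briarlake with 83 animals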